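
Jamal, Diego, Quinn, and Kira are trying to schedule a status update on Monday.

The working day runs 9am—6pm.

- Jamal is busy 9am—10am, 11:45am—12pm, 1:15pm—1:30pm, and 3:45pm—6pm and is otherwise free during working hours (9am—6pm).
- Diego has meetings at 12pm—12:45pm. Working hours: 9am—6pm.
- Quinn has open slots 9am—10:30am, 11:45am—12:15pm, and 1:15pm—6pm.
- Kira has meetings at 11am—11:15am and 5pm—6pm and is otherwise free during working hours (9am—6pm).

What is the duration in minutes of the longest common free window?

135 minutes

Jamal free within 09:00–18:00: 10:00–11:45, 12:00–13:15, 13:30–15:45.
Diego free within 09:00–18:00: 09:00–12:00, 12:45–18:00.
Kira free within 09:00–18:00: 09:00–11:00, 11:15–17:00.
Jamal ∩ Diego: 10:00–11:45, 12:45–13:15, 13:30–15:45.
Jamal ∩ Diego ∩ Quinn: 10:00–10:30, 13:30–15:45.
Jamal ∩ Diego ∩ Quinn ∩ Kira: 10:00–10:30, 13:30–15:45.
Common window lengths: 30, 135 min; longest is 135.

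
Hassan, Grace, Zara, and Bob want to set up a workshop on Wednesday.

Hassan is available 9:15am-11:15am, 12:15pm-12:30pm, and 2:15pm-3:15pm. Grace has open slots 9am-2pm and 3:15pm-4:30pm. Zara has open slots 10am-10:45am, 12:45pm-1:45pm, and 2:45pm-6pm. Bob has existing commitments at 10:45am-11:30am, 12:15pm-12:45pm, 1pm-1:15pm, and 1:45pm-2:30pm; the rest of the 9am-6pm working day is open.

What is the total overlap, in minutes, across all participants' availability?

45 minutes

Bob free within 09:00–18:00: 09:00–10:45, 11:30–12:15, 12:45–13:00, 13:15–13:45, 14:30–18:00.
Hassan ∩ Grace: 09:15–11:15, 12:15–12:30.
Hassan ∩ Grace ∩ Zara: 10:00–10:45.
Hassan ∩ Grace ∩ Zara ∩ Bob: 10:00–10:45.
Total common minutes: 45.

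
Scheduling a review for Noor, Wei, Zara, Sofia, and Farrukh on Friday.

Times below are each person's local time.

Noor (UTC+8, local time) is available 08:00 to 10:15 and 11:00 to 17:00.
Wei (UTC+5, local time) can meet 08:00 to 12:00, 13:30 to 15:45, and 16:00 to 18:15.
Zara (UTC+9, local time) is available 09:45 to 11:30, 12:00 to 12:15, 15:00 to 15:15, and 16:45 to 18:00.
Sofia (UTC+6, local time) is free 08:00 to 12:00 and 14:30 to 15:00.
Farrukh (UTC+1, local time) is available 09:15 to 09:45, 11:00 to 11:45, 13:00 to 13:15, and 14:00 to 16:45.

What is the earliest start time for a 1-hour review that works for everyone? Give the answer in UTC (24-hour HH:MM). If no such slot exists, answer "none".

Noor → UTC: 00:00–02:15, 03:00–09:00.
Wei → UTC: 03:00–07:00, 08:30–10:45, 11:00–13:15.
Zara → UTC: 00:45–02:30, 03:00–03:15, 06:00–06:15, 07:45–09:00.
Sofia → UTC: 02:00–06:00, 08:30–09:00.
Farrukh → UTC: 08:15–08:45, 10:00–10:45, 12:00–12:15, 13:00–15:45.
Noor ∩ Wei: 03:00–07:00, 08:30–09:00.
Noor ∩ Wei ∩ Zara: 03:00–03:15, 06:00–06:15, 08:30–09:00.
Noor ∩ Wei ∩ Zara ∩ Sofia: 03:00–03:15, 08:30–09:00.
Noor ∩ Wei ∩ Zara ∩ Sofia ∩ Farrukh: 08:30–08:45.
Windows ≥ 60 min: (none).

none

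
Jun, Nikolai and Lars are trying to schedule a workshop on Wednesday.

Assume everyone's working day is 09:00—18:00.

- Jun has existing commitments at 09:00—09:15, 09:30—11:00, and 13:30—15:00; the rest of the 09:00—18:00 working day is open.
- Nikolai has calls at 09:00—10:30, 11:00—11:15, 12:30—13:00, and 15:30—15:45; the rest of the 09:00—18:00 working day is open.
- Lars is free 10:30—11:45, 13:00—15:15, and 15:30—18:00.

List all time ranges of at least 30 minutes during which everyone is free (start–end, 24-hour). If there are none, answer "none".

11:15–11:45, 13:00–13:30, 15:45–18:00

Jun free within 09:00–18:00: 09:15–09:30, 11:00–13:30, 15:00–18:00.
Nikolai free within 09:00–18:00: 10:30–11:00, 11:15–12:30, 13:00–15:30, 15:45–18:00.
Jun ∩ Nikolai: 11:15–12:30, 13:00–13:30, 15:00–15:30, 15:45–18:00.
Jun ∩ Nikolai ∩ Lars: 11:15–11:45, 13:00–13:30, 15:00–15:15, 15:45–18:00.
Windows ≥ 30 min: 11:15–11:45, 13:00–13:30, 15:45–18:00.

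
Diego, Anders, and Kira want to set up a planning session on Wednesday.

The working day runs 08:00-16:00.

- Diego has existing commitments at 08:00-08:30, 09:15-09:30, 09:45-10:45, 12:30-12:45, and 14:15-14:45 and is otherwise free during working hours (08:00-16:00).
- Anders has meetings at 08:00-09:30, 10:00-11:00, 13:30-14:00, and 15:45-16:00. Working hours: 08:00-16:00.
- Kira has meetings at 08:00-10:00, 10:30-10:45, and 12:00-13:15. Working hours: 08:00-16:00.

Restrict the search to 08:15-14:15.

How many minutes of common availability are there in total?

90 minutes

Diego free within 08:00–16:00: 08:30–09:15, 09:30–09:45, 10:45–12:30, 12:45–14:15, 14:45–16:00.
Anders free within 08:00–16:00: 09:30–10:00, 11:00–13:30, 14:00–15:45.
Kira free within 08:00–16:00: 10:00–10:30, 10:45–12:00, 13:15–16:00.
Diego ∩ Anders: 09:30–09:45, 11:00–12:30, 12:45–13:30, 14:00–14:15, 14:45–15:45.
Diego ∩ Anders ∩ Kira: 11:00–12:00, 13:15–13:30, 14:00–14:15, 14:45–15:45.
Restricted to 08:15–14:15: 11:00–12:00, 13:15–13:30, 14:00–14:15.
Total common minutes: 60 + 15 + 15 = 90.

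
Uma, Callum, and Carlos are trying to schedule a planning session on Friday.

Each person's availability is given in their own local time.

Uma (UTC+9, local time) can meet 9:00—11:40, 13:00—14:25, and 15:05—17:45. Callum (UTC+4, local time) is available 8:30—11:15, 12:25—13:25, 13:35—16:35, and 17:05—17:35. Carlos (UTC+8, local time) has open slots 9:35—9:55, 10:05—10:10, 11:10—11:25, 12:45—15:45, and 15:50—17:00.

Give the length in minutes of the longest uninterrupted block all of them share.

70 minutes

Uma → UTC: 00:00–02:40, 04:00–05:25, 06:05–08:45.
Callum → UTC: 04:30–07:15, 08:25–09:25, 09:35–12:35, 13:05–13:35.
Carlos → UTC: 01:35–01:55, 02:05–02:10, 03:10–03:25, 04:45–07:45, 07:50–09:00.
Uma ∩ Callum: 04:30–05:25, 06:05–07:15, 08:25–08:45.
Uma ∩ Callum ∩ Carlos: 04:45–05:25, 06:05–07:15, 08:25–08:45.
Common window lengths: 40, 70, 20 min; longest is 70.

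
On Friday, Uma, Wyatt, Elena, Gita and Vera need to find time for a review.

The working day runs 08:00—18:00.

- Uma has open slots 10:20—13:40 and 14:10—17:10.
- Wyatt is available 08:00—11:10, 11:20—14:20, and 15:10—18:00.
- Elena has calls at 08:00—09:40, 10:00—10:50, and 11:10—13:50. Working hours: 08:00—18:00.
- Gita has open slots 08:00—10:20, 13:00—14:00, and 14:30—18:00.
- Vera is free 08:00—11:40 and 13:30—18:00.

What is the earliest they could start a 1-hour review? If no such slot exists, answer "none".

15:10

Elena free within 08:00–18:00: 09:40–10:00, 10:50–11:10, 13:50–18:00.
Uma ∩ Wyatt: 10:20–11:10, 11:20–13:40, 14:10–14:20, 15:10–17:10.
Uma ∩ Wyatt ∩ Elena: 10:50–11:10, 14:10–14:20, 15:10–17:10.
Uma ∩ Wyatt ∩ Elena ∩ Gita: 15:10–17:10.
Uma ∩ Wyatt ∩ Elena ∩ Gita ∩ Vera: 15:10–17:10.
Windows ≥ 60 min: 15:10–17:10.
Earliest such window starts at 15:10.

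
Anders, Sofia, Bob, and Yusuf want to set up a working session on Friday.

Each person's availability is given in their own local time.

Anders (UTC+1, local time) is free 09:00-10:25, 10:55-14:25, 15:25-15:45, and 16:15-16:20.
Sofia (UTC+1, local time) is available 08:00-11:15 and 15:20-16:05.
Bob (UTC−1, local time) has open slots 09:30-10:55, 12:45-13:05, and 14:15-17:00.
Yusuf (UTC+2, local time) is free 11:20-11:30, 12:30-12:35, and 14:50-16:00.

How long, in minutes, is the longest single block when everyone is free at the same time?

Anders → UTC: 08:00–09:25, 09:55–13:25, 14:25–14:45, 15:15–15:20.
Sofia → UTC: 07:00–10:15, 14:20–15:05.
Bob → UTC: 10:30–11:55, 13:45–14:05, 15:15–18:00.
Yusuf → UTC: 09:20–09:30, 10:30–10:35, 12:50–14:00.
Anders ∩ Sofia: 08:00–09:25, 09:55–10:15, 14:25–14:45.
Anders ∩ Sofia ∩ Bob: (none).
Anders ∩ Sofia ∩ Bob ∩ Yusuf: (none).
No common window.

0 minutes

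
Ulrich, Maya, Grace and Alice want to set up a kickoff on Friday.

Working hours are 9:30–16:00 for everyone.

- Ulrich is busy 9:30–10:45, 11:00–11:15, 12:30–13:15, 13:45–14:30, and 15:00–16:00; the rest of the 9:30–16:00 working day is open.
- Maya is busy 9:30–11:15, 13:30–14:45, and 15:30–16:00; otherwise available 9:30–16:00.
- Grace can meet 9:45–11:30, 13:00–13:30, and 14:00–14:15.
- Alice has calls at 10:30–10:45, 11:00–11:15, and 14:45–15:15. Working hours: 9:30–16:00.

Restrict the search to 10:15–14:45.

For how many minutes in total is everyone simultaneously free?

30 minutes

Ulrich free within 09:30–16:00: 10:45–11:00, 11:15–12:30, 13:15–13:45, 14:30–15:00.
Maya free within 09:30–16:00: 11:15–13:30, 14:45–15:30.
Alice free within 09:30–16:00: 09:30–10:30, 10:45–11:00, 11:15–14:45, 15:15–16:00.
Ulrich ∩ Maya: 11:15–12:30, 13:15–13:30, 14:45–15:00.
Ulrich ∩ Maya ∩ Grace: 11:15–11:30, 13:15–13:30.
Ulrich ∩ Maya ∩ Grace ∩ Alice: 11:15–11:30, 13:15–13:30.
Restricted to 10:15–14:45: 11:15–11:30, 13:15–13:30.
Total common minutes: 15 + 15 = 30.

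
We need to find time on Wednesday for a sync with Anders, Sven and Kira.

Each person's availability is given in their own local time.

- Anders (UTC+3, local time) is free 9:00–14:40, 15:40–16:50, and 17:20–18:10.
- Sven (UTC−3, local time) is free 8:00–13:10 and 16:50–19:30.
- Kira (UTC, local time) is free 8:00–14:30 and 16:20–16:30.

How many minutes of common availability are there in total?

Anders → UTC: 06:00–11:40, 12:40–13:50, 14:20–15:10.
Sven → UTC: 11:00–16:10, 19:50–22:30.
Kira → UTC: 08:00–14:30, 16:20–16:30.
Anders ∩ Sven: 11:00–11:40, 12:40–13:50, 14:20–15:10.
Anders ∩ Sven ∩ Kira: 11:00–11:40, 12:40–13:50, 14:20–14:30.
Total common minutes: 40 + 70 + 10 = 120.

120 minutes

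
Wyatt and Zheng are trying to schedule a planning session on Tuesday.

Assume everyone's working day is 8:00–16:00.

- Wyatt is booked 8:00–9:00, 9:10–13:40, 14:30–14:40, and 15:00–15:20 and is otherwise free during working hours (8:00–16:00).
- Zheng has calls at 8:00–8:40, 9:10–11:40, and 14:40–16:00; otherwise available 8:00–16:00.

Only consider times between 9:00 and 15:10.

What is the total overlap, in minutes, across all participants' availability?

Wyatt free within 08:00–16:00: 09:00–09:10, 13:40–14:30, 14:40–15:00, 15:20–16:00.
Zheng free within 08:00–16:00: 08:40–09:10, 11:40–14:40.
Wyatt ∩ Zheng: 09:00–09:10, 13:40–14:30.
Restricted to 09:00–15:10: 09:00–09:10, 13:40–14:30.
Total common minutes: 10 + 50 = 60.

60 minutes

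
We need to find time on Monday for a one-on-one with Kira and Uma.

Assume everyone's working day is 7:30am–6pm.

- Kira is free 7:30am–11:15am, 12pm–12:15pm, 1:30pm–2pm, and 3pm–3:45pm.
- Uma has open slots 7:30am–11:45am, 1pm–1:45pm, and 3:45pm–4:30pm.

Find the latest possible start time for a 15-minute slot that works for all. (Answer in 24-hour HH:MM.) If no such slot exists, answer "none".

13:30

Kira ∩ Uma: 07:30–11:15, 13:30–13:45.
Windows ≥ 15 min: 07:30–11:15, 13:30–13:45.
Latest start in the last window 13:30–13:45 is 13:45 − 15 min = 13:30.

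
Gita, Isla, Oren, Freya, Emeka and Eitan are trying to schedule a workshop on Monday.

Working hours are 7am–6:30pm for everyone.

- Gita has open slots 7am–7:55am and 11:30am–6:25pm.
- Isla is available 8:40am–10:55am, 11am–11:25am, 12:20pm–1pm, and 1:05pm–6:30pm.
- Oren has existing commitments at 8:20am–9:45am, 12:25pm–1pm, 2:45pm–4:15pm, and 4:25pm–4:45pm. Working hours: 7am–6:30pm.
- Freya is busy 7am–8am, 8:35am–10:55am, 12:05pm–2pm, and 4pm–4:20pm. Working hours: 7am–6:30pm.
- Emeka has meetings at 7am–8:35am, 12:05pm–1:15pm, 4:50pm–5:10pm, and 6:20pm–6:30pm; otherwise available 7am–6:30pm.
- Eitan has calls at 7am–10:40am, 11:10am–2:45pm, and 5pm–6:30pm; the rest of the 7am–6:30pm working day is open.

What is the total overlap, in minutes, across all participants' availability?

Oren free within 07:00–18:30: 07:00–08:20, 09:45–12:25, 13:00–14:45, 16:15–16:25, 16:45–18:30.
Freya free within 07:00–18:30: 08:00–08:35, 10:55–12:05, 14:00–16:00, 16:20–18:30.
Emeka free within 07:00–18:30: 08:35–12:05, 13:15–16:50, 17:10–18:20.
Eitan free within 07:00–18:30: 10:40–11:10, 14:45–17:00.
Gita ∩ Isla: 12:20–13:00, 13:05–18:25.
Gita ∩ Isla ∩ Oren: 12:20–12:25, 13:05–14:45, 16:15–16:25, 16:45–18:25.
Gita ∩ Isla ∩ Oren ∩ Freya: 14:00–14:45, 16:20–16:25, 16:45–18:25.
Gita ∩ Isla ∩ Oren ∩ Freya ∩ Emeka: 14:00–14:45, 16:20–16:25, 16:45–16:50, 17:10–18:20.
Gita ∩ Isla ∩ Oren ∩ Freya ∩ Emeka ∩ Eitan: 16:20–16:25, 16:45–16:50.
Total common minutes: 5 + 5 = 10.

10 minutes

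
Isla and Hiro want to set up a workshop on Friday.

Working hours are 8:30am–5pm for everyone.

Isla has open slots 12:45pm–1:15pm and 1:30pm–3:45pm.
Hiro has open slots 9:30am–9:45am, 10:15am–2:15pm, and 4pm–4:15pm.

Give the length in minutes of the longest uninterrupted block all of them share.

Isla ∩ Hiro: 12:45–13:15, 13:30–14:15.
Common window lengths: 30, 45 min; longest is 45.

45 minutes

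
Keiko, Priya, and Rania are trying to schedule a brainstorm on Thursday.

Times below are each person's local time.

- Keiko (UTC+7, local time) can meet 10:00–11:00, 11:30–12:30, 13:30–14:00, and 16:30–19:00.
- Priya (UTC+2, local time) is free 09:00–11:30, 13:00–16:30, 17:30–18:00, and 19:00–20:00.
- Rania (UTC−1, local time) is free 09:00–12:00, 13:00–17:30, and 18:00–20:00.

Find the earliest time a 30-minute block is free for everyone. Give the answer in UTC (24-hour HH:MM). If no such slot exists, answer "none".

11:00

Keiko → UTC: 03:00–04:00, 04:30–05:30, 06:30–07:00, 09:30–12:00.
Priya → UTC: 07:00–09:30, 11:00–14:30, 15:30–16:00, 17:00–18:00.
Rania → UTC: 10:00–13:00, 14:00–18:30, 19:00–21:00.
Keiko ∩ Priya: 11:00–12:00.
Keiko ∩ Priya ∩ Rania: 11:00–12:00.
Windows ≥ 30 min: 11:00–12:00.
Earliest such window starts at 11:00.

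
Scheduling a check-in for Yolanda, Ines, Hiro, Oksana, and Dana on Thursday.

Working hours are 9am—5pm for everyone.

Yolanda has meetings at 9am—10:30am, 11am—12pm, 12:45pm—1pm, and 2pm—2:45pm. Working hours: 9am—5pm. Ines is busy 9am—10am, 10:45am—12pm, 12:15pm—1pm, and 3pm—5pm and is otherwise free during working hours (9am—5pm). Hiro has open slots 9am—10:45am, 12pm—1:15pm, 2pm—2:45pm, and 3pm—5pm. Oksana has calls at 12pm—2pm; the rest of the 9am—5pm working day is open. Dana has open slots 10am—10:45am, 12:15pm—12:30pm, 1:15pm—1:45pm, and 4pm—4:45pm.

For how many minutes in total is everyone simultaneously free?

15 minutes

Yolanda free within 09:00–17:00: 10:30–11:00, 12:00–12:45, 13:00–14:00, 14:45–17:00.
Ines free within 09:00–17:00: 10:00–10:45, 12:00–12:15, 13:00–15:00.
Oksana free within 09:00–17:00: 09:00–12:00, 14:00–17:00.
Yolanda ∩ Ines: 10:30–10:45, 12:00–12:15, 13:00–14:00, 14:45–15:00.
Yolanda ∩ Ines ∩ Hiro: 10:30–10:45, 12:00–12:15, 13:00–13:15.
Yolanda ∩ Ines ∩ Hiro ∩ Oksana: 10:30–10:45.
Yolanda ∩ Ines ∩ Hiro ∩ Oksana ∩ Dana: 10:30–10:45.
Total common minutes: 15.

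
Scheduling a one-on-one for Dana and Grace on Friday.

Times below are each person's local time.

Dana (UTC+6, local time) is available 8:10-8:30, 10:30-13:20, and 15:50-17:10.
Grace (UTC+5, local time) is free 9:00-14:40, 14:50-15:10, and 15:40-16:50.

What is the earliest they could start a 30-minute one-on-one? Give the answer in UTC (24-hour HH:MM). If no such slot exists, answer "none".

Dana → UTC: 02:10–02:30, 04:30–07:20, 09:50–11:10.
Grace → UTC: 04:00–09:40, 09:50–10:10, 10:40–11:50.
Dana ∩ Grace: 04:30–07:20, 09:50–10:10, 10:40–11:10.
Windows ≥ 30 min: 04:30–07:20, 10:40–11:10.
Earliest such window starts at 04:30.

04:30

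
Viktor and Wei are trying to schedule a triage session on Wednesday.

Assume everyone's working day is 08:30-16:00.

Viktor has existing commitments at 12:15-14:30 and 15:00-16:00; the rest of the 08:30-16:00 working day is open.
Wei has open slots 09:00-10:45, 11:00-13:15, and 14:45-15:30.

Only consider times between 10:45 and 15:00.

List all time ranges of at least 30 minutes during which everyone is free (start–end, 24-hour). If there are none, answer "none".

Viktor free within 08:30–16:00: 08:30–12:15, 14:30–15:00.
Viktor ∩ Wei: 09:00–10:45, 11:00–12:15, 14:45–15:00.
Restricted to 10:45–15:00: 11:00–12:15, 14:45–15:00.
Windows ≥ 30 min: 11:00–12:15.

11:00–12:15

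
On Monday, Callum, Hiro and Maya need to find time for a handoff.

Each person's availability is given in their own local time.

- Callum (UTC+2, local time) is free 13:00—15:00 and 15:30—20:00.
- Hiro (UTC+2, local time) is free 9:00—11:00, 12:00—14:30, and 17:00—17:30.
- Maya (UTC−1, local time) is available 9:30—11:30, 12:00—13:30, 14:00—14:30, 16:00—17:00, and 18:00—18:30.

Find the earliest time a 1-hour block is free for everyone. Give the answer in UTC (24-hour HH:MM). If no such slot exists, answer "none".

11:00

Callum → UTC: 11:00–13:00, 13:30–18:00.
Hiro → UTC: 07:00–09:00, 10:00–12:30, 15:00–15:30.
Maya → UTC: 10:30–12:30, 13:00–14:30, 15:00–15:30, 17:00–18:00, 19:00–19:30.
Callum ∩ Hiro: 11:00–12:30, 15:00–15:30.
Callum ∩ Hiro ∩ Maya: 11:00–12:30, 15:00–15:30.
Windows ≥ 60 min: 11:00–12:30.
Earliest such window starts at 11:00.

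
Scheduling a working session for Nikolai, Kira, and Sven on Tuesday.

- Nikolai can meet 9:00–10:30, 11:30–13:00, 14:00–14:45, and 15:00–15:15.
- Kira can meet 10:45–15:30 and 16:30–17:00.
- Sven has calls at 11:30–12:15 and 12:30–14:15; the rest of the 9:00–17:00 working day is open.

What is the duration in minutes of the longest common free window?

Sven free within 09:00–17:00: 09:00–11:30, 12:15–12:30, 14:15–17:00.
Nikolai ∩ Kira: 11:30–13:00, 14:00–14:45, 15:00–15:15.
Nikolai ∩ Kira ∩ Sven: 12:15–12:30, 14:15–14:45, 15:00–15:15.
Common window lengths: 15, 30, 15 min; longest is 30.

30 minutes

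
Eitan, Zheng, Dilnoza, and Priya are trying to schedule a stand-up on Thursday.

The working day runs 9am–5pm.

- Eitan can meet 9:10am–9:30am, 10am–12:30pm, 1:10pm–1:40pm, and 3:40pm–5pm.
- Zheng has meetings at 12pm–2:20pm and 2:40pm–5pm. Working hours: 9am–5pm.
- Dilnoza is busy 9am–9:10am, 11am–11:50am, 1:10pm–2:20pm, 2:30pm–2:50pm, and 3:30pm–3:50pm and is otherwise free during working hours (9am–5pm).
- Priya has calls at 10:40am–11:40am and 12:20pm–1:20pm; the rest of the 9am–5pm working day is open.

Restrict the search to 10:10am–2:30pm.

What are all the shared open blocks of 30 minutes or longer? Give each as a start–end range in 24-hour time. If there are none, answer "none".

10:10–10:40

Zheng free within 09:00–17:00: 09:00–12:00, 14:20–14:40.
Dilnoza free within 09:00–17:00: 09:10–11:00, 11:50–13:10, 14:20–14:30, 14:50–15:30, 15:50–17:00.
Priya free within 09:00–17:00: 09:00–10:40, 11:40–12:20, 13:20–17:00.
Eitan ∩ Zheng: 09:10–09:30, 10:00–12:00.
Eitan ∩ Zheng ∩ Dilnoza: 09:10–09:30, 10:00–11:00, 11:50–12:00.
Eitan ∩ Zheng ∩ Dilnoza ∩ Priya: 09:10–09:30, 10:00–10:40, 11:50–12:00.
Restricted to 10:10–14:30: 10:10–10:40, 11:50–12:00.
Windows ≥ 30 min: 10:10–10:40.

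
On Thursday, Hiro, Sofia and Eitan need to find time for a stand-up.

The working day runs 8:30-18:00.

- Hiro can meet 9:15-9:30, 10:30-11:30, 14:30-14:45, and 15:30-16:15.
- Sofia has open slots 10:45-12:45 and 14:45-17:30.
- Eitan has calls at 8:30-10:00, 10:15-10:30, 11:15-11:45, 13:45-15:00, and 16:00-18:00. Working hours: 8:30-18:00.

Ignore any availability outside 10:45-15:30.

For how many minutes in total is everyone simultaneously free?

30 minutes

Eitan free within 08:30–18:00: 10:00–10:15, 10:30–11:15, 11:45–13:45, 15:00–16:00.
Hiro ∩ Sofia: 10:45–11:30, 15:30–16:15.
Hiro ∩ Sofia ∩ Eitan: 10:45–11:15, 15:30–16:00.
Restricted to 10:45–15:30: 10:45–11:15.
Total common minutes: 30.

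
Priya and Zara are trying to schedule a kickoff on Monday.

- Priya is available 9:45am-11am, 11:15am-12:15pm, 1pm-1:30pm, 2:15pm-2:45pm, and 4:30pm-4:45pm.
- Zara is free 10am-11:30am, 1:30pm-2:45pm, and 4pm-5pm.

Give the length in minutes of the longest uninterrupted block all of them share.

Priya ∩ Zara: 10:00–11:00, 11:15–11:30, 14:15–14:45, 16:30–16:45.
Common window lengths: 60, 15, 30, 15 min; longest is 60.

60 minutes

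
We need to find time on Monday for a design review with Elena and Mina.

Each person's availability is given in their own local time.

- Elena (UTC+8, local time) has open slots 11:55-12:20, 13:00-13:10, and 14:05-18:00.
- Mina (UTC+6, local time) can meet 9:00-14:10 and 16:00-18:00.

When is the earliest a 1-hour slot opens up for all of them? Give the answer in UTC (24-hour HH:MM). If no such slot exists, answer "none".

Elena → UTC: 03:55–04:20, 05:00–05:10, 06:05–10:00.
Mina → UTC: 03:00–08:10, 10:00–12:00.
Elena ∩ Mina: 03:55–04:20, 05:00–05:10, 06:05–08:10.
Windows ≥ 60 min: 06:05–08:10.
Earliest such window starts at 06:05.

06:05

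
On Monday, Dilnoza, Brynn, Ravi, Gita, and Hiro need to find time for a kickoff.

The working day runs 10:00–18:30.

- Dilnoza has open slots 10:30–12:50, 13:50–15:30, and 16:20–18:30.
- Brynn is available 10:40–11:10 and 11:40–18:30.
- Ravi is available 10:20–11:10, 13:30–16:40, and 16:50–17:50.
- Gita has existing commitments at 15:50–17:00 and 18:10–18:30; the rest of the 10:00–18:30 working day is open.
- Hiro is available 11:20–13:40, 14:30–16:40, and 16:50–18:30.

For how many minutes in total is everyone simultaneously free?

Gita free within 10:00–18:30: 10:00–15:50, 17:00–18:10.
Dilnoza ∩ Brynn: 10:40–11:10, 11:40–12:50, 13:50–15:30, 16:20–18:30.
Dilnoza ∩ Brynn ∩ Ravi: 10:40–11:10, 13:50–15:30, 16:20–16:40, 16:50–17:50.
Dilnoza ∩ Brynn ∩ Ravi ∩ Gita: 10:40–11:10, 13:50–15:30, 17:00–17:50.
Dilnoza ∩ Brynn ∩ Ravi ∩ Gita ∩ Hiro: 14:30–15:30, 17:00–17:50.
Total common minutes: 60 + 50 = 110.

110 minutes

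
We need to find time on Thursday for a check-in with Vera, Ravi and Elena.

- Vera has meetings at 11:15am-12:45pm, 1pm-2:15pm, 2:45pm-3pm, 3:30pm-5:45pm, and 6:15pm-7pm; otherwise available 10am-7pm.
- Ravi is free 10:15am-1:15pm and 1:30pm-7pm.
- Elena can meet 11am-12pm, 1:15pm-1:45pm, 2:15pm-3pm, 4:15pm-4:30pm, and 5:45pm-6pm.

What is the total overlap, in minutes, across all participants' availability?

Vera free within 10:00–19:00: 10:00–11:15, 12:45–13:00, 14:15–14:45, 15:00–15:30, 17:45–18:15.
Vera ∩ Ravi: 10:15–11:15, 12:45–13:00, 14:15–14:45, 15:00–15:30, 17:45–18:15.
Vera ∩ Ravi ∩ Elena: 11:00–11:15, 14:15–14:45, 17:45–18:00.
Total common minutes: 15 + 30 + 15 = 60.

60 minutes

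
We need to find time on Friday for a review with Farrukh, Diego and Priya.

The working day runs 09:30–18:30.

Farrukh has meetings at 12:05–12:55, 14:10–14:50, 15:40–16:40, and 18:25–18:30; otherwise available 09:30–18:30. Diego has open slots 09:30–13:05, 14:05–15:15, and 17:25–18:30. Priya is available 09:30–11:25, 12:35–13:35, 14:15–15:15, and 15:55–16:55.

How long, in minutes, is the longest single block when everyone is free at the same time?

Farrukh free within 09:30–18:30: 09:30–12:05, 12:55–14:10, 14:50–15:40, 16:40–18:25.
Farrukh ∩ Diego: 09:30–12:05, 12:55–13:05, 14:05–14:10, 14:50–15:15, 17:25–18:25.
Farrukh ∩ Diego ∩ Priya: 09:30–11:25, 12:55–13:05, 14:50–15:15.
Common window lengths: 115, 10, 25 min; longest is 115.

115 minutes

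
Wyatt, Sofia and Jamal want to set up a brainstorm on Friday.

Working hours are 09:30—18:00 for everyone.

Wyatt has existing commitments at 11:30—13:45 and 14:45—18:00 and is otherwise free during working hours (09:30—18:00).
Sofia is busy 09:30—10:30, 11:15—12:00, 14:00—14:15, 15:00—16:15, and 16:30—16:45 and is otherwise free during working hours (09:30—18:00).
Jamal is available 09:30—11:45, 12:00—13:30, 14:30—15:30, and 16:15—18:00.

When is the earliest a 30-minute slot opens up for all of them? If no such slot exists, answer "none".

10:30

Wyatt free within 09:30–18:00: 09:30–11:30, 13:45–14:45.
Sofia free within 09:30–18:00: 10:30–11:15, 12:00–14:00, 14:15–15:00, 16:15–16:30, 16:45–18:00.
Wyatt ∩ Sofia: 10:30–11:15, 13:45–14:00, 14:15–14:45.
Wyatt ∩ Sofia ∩ Jamal: 10:30–11:15, 14:30–14:45.
Windows ≥ 30 min: 10:30–11:15.
Earliest such window starts at 10:30.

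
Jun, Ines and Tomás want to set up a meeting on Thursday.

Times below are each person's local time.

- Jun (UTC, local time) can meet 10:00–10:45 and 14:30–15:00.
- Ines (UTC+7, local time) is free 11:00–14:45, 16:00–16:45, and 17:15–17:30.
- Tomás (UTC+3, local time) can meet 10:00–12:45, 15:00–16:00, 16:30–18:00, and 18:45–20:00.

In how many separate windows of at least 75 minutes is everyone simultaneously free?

0

Jun → UTC: 10:00–10:45, 14:30–15:00.
Ines → UTC: 04:00–07:45, 09:00–09:45, 10:15–10:30.
Tomás → UTC: 07:00–09:45, 12:00–13:00, 13:30–15:00, 15:45–17:00.
Jun ∩ Ines: 10:15–10:30.
Jun ∩ Ines ∩ Tomás: (none).
Windows ≥ 75 min: (none).
That's 0 windows.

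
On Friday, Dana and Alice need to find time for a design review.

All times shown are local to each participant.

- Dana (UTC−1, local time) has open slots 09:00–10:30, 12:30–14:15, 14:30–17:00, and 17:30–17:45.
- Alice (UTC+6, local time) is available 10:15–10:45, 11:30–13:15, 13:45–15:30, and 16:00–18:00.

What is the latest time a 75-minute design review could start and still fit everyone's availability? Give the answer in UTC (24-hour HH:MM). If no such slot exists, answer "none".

Dana → UTC: 10:00–11:30, 13:30–15:15, 15:30–18:00, 18:30–18:45.
Alice → UTC: 04:15–04:45, 05:30–07:15, 07:45–09:30, 10:00–12:00.
Dana ∩ Alice: 10:00–11:30.
Windows ≥ 75 min: 10:00–11:30.
Latest start in the last window 10:00–11:30 is 11:30 − 75 min = 10:15.

10:15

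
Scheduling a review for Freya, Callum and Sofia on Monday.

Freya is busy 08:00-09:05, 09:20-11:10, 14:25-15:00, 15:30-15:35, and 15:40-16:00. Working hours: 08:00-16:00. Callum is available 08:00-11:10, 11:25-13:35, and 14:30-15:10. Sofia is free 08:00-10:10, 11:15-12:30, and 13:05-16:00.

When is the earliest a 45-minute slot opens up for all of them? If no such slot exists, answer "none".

Freya free within 08:00–16:00: 09:05–09:20, 11:10–14:25, 15:00–15:30, 15:35–15:40.
Freya ∩ Callum: 09:05–09:20, 11:25–13:35, 15:00–15:10.
Freya ∩ Callum ∩ Sofia: 09:05–09:20, 11:25–12:30, 13:05–13:35, 15:00–15:10.
Windows ≥ 45 min: 11:25–12:30.
Earliest such window starts at 11:25.

11:25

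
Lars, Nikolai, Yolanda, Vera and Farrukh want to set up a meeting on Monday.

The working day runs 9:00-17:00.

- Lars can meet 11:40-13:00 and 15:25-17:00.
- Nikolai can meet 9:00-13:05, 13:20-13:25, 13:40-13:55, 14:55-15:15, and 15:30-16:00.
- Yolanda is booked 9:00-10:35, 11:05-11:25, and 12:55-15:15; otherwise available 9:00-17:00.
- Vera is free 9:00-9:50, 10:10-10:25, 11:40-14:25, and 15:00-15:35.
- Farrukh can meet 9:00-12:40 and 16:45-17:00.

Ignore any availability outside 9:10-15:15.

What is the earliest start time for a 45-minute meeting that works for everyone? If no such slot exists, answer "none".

Yolanda free within 09:00–17:00: 10:35–11:05, 11:25–12:55, 15:15–17:00.
Lars ∩ Nikolai: 11:40–13:00, 15:30–16:00.
Lars ∩ Nikolai ∩ Yolanda: 11:40–12:55, 15:30–16:00.
Lars ∩ Nikolai ∩ Yolanda ∩ Vera: 11:40–12:55, 15:30–15:35.
Lars ∩ Nikolai ∩ Yolanda ∩ Vera ∩ Farrukh: 11:40–12:40.
Restricted to 09:10–15:15: 11:40–12:40.
Windows ≥ 45 min: 11:40–12:40.
Earliest such window starts at 11:40.

11:40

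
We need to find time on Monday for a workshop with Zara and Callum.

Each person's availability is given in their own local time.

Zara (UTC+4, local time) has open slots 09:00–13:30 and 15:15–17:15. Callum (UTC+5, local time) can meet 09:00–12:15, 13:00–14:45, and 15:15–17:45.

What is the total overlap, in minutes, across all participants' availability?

315 minutes

Zara → UTC: 05:00–09:30, 11:15–13:15.
Callum → UTC: 04:00–07:15, 08:00–09:45, 10:15–12:45.
Zara ∩ Callum: 05:00–07:15, 08:00–09:30, 11:15–12:45.
Total common minutes: 135 + 90 + 90 = 315.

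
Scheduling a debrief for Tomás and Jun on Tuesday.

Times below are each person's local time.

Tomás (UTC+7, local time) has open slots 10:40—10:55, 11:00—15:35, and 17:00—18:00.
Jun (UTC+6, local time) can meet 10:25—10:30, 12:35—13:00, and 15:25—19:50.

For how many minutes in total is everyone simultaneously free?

Tomás → UTC: 03:40–03:55, 04:00–08:35, 10:00–11:00.
Jun → UTC: 04:25–04:30, 06:35–07:00, 09:25–13:50.
Tomás ∩ Jun: 04:25–04:30, 06:35–07:00, 10:00–11:00.
Total common minutes: 5 + 25 + 60 = 90.

90 minutes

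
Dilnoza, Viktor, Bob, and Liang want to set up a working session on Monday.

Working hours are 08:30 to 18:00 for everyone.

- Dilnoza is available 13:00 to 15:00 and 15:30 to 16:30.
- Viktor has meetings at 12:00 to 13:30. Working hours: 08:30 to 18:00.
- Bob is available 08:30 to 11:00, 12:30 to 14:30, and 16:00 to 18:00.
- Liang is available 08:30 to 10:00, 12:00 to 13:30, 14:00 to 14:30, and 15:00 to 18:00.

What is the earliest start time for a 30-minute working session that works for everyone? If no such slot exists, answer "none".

Viktor free within 08:30–18:00: 08:30–12:00, 13:30–18:00.
Dilnoza ∩ Viktor: 13:30–15:00, 15:30–16:30.
Dilnoza ∩ Viktor ∩ Bob: 13:30–14:30, 16:00–16:30.
Dilnoza ∩ Viktor ∩ Bob ∩ Liang: 14:00–14:30, 16:00–16:30.
Windows ≥ 30 min: 14:00–14:30, 16:00–16:30.
Earliest such window starts at 14:00.

14:00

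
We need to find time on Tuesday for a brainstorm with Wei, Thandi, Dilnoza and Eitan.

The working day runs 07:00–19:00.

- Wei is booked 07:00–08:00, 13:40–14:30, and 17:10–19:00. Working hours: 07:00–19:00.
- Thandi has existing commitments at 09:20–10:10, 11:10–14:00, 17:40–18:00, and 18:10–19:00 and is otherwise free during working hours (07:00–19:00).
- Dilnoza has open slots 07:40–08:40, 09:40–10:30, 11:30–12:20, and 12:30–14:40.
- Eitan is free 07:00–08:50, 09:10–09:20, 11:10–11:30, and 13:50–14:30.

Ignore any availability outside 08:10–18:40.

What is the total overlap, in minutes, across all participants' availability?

30 minutes

Wei free within 07:00–19:00: 08:00–13:40, 14:30–17:10.
Thandi free within 07:00–19:00: 07:00–09:20, 10:10–11:10, 14:00–17:40, 18:00–18:10.
Wei ∩ Thandi: 08:00–09:20, 10:10–11:10, 14:30–17:10.
Wei ∩ Thandi ∩ Dilnoza: 08:00–08:40, 10:10–10:30, 14:30–14:40.
Wei ∩ Thandi ∩ Dilnoza ∩ Eitan: 08:00–08:40.
Restricted to 08:10–18:40: 08:10–08:40.
Total common minutes: 30.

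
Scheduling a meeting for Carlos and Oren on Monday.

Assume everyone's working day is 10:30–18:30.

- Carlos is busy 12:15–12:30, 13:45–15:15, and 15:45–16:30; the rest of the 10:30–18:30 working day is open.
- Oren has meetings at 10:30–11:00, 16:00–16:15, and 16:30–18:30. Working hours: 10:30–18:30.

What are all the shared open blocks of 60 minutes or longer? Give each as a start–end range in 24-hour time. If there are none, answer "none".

11:00–12:15, 12:30–13:45

Carlos free within 10:30–18:30: 10:30–12:15, 12:30–13:45, 15:15–15:45, 16:30–18:30.
Oren free within 10:30–18:30: 11:00–16:00, 16:15–16:30.
Carlos ∩ Oren: 11:00–12:15, 12:30–13:45, 15:15–15:45.
Windows ≥ 60 min: 11:00–12:15, 12:30–13:45.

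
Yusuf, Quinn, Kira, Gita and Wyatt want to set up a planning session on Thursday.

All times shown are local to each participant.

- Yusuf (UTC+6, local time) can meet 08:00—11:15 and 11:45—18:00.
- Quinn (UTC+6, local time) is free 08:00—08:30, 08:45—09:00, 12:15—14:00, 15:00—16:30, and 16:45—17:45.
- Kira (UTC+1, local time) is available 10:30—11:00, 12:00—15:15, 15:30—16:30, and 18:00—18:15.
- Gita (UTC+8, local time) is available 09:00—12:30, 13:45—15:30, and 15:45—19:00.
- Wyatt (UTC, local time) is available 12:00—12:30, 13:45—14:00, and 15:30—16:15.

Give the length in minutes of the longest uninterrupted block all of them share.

Yusuf → UTC: 02:00–05:15, 05:45–12:00.
Quinn → UTC: 02:00–02:30, 02:45–03:00, 06:15–08:00, 09:00–10:30, 10:45–11:45.
Kira → UTC: 09:30–10:00, 11:00–14:15, 14:30–15:30, 17:00–17:15.
Gita → UTC: 01:00–04:30, 05:45–07:30, 07:45–11:00.
Wyatt → UTC: 12:00–12:30, 13:45–14:00, 15:30–16:15.
Yusuf ∩ Quinn: 02:00–02:30, 02:45–03:00, 06:15–08:00, 09:00–10:30, 10:45–11:45.
Yusuf ∩ Quinn ∩ Kira: 09:30–10:00, 11:00–11:45.
Yusuf ∩ Quinn ∩ Kira ∩ Gita: 09:30–10:00.
Yusuf ∩ Quinn ∩ Kira ∩ Gita ∩ Wyatt: (none).
No common window.

0 minutes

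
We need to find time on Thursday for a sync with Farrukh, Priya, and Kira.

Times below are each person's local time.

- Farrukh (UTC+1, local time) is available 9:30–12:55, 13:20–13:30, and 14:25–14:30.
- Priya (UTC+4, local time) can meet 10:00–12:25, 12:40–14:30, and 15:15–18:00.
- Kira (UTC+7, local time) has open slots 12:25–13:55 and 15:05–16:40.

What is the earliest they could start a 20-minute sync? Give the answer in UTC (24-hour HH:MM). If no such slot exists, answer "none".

08:40

Farrukh → UTC: 08:30–11:55, 12:20–12:30, 13:25–13:30.
Priya → UTC: 06:00–08:25, 08:40–10:30, 11:15–14:00.
Kira → UTC: 05:25–06:55, 08:05–09:40.
Farrukh ∩ Priya: 08:40–10:30, 11:15–11:55, 12:20–12:30, 13:25–13:30.
Farrukh ∩ Priya ∩ Kira: 08:40–09:40.
Windows ≥ 20 min: 08:40–09:40.
Earliest such window starts at 08:40.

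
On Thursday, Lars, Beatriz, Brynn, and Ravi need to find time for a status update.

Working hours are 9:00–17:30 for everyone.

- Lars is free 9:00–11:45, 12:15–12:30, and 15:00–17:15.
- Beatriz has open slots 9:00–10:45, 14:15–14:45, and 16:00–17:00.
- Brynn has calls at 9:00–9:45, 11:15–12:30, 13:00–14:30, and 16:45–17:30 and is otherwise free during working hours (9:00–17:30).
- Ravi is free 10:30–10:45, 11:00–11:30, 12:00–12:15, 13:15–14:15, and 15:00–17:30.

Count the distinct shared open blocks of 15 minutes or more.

Brynn free within 09:00–17:30: 09:45–11:15, 12:30–13:00, 14:30–16:45.
Lars ∩ Beatriz: 09:00–10:45, 16:00–17:00.
Lars ∩ Beatriz ∩ Brynn: 09:45–10:45, 16:00–16:45.
Lars ∩ Beatriz ∩ Brynn ∩ Ravi: 10:30–10:45, 16:00–16:45.
Windows ≥ 15 min: 10:30–10:45, 16:00–16:45.
That's 2 windows.

2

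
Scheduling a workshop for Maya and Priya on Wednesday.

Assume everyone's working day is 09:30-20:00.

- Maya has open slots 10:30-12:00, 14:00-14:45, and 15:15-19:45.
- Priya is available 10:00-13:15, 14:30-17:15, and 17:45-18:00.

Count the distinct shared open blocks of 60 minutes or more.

2

Maya ∩ Priya: 10:30–12:00, 14:30–14:45, 15:15–17:15, 17:45–18:00.
Windows ≥ 60 min: 10:30–12:00, 15:15–17:15.
That's 2 windows.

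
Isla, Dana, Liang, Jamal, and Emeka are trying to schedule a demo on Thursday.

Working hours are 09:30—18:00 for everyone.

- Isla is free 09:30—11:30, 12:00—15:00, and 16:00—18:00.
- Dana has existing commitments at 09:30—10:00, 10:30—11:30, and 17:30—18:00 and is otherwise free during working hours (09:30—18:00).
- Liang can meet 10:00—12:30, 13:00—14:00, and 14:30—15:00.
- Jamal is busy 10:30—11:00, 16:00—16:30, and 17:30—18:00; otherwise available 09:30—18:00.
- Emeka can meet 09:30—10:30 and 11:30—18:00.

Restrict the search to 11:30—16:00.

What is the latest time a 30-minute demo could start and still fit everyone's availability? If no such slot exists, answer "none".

14:30

Dana free within 09:30–18:00: 10:00–10:30, 11:30–17:30.
Jamal free within 09:30–18:00: 09:30–10:30, 11:00–16:00, 16:30–17:30.
Isla ∩ Dana: 10:00–10:30, 12:00–15:00, 16:00–17:30.
Isla ∩ Dana ∩ Liang: 10:00–10:30, 12:00–12:30, 13:00–14:00, 14:30–15:00.
Isla ∩ Dana ∩ Liang ∩ Jamal: 10:00–10:30, 12:00–12:30, 13:00–14:00, 14:30–15:00.
Isla ∩ Dana ∩ Liang ∩ Jamal ∩ Emeka: 10:00–10:30, 12:00–12:30, 13:00–14:00, 14:30–15:00.
Restricted to 11:30–16:00: 12:00–12:30, 13:00–14:00, 14:30–15:00.
Windows ≥ 30 min: 12:00–12:30, 13:00–14:00, 14:30–15:00.
Latest start in the last window 14:30–15:00 is 15:00 − 30 min = 14:30.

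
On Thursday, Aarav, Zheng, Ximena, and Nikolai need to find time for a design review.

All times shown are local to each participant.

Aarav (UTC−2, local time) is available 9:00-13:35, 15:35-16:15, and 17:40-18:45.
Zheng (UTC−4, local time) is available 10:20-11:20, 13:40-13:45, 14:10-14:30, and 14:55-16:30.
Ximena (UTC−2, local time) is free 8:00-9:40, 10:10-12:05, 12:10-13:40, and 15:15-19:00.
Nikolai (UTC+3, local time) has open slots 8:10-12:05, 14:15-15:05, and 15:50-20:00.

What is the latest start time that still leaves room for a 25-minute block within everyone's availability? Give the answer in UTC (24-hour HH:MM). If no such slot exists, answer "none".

14:55

Aarav → UTC: 11:00–15:35, 17:35–18:15, 19:40–20:45.
Zheng → UTC: 14:20–15:20, 17:40–17:45, 18:10–18:30, 18:55–20:30.
Ximena → UTC: 10:00–11:40, 12:10–14:05, 14:10–15:40, 17:15–21:00.
Nikolai → UTC: 05:10–09:05, 11:15–12:05, 12:50–17:00.
Aarav ∩ Zheng: 14:20–15:20, 17:40–17:45, 18:10–18:15, 19:40–20:30.
Aarav ∩ Zheng ∩ Ximena: 14:20–15:20, 17:40–17:45, 18:10–18:15, 19:40–20:30.
Aarav ∩ Zheng ∩ Ximena ∩ Nikolai: 14:20–15:20.
Windows ≥ 25 min: 14:20–15:20.
Latest start in the last window 14:20–15:20 is 15:20 − 25 min = 14:55.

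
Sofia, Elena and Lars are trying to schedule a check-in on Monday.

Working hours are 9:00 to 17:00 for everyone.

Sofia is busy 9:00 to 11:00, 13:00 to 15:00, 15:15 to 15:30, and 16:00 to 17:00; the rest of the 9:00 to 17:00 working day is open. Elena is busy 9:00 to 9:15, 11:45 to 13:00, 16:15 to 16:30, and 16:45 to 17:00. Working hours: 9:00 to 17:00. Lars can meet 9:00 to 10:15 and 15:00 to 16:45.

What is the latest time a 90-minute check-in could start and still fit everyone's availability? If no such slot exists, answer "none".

Sofia free within 09:00–17:00: 11:00–13:00, 15:00–15:15, 15:30–16:00.
Elena free within 09:00–17:00: 09:15–11:45, 13:00–16:15, 16:30–16:45.
Sofia ∩ Elena: 11:00–11:45, 15:00–15:15, 15:30–16:00.
Sofia ∩ Elena ∩ Lars: 15:00–15:15, 15:30–16:00.
Windows ≥ 90 min: (none).

none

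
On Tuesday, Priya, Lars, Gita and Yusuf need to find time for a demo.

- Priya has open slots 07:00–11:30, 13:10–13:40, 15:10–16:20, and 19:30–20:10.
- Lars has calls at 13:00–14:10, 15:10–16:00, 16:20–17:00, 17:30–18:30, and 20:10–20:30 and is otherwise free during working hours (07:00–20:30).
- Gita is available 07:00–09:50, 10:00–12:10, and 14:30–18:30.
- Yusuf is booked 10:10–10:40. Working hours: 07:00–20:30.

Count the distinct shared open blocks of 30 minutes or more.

2

Lars free within 07:00–20:30: 07:00–13:00, 14:10–15:10, 16:00–16:20, 17:00–17:30, 18:30–20:10.
Yusuf free within 07:00–20:30: 07:00–10:10, 10:40–20:30.
Priya ∩ Lars: 07:00–11:30, 16:00–16:20, 19:30–20:10.
Priya ∩ Lars ∩ Gita: 07:00–09:50, 10:00–11:30, 16:00–16:20.
Priya ∩ Lars ∩ Gita ∩ Yusuf: 07:00–09:50, 10:00–10:10, 10:40–11:30, 16:00–16:20.
Windows ≥ 30 min: 07:00–09:50, 10:40–11:30.
That's 2 windows.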